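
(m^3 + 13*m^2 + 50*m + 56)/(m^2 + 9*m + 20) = (m^2 + 9*m + 14)/(m + 5)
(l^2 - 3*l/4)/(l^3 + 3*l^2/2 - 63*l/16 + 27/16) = 4*l/(4*l^2 + 9*l - 9)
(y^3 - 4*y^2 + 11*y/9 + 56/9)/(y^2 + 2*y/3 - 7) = (3*y^2 - 5*y - 8)/(3*(y + 3))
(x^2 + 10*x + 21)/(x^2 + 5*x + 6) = (x + 7)/(x + 2)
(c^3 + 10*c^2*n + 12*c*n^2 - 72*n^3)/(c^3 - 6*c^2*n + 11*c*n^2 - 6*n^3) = (c^2 + 12*c*n + 36*n^2)/(c^2 - 4*c*n + 3*n^2)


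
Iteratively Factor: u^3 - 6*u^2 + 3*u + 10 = (u - 5)*(u^2 - u - 2) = (u - 5)*(u + 1)*(u - 2)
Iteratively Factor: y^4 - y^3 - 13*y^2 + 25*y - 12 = (y - 3)*(y^3 + 2*y^2 - 7*y + 4) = (y - 3)*(y - 1)*(y^2 + 3*y - 4) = (y - 3)*(y - 1)*(y + 4)*(y - 1)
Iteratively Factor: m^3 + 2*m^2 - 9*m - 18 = (m + 3)*(m^2 - m - 6) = (m - 3)*(m + 3)*(m + 2)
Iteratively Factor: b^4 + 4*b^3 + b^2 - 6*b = (b + 3)*(b^3 + b^2 - 2*b) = b*(b + 3)*(b^2 + b - 2) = b*(b + 2)*(b + 3)*(b - 1)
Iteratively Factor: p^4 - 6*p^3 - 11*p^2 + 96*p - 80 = (p + 4)*(p^3 - 10*p^2 + 29*p - 20) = (p - 1)*(p + 4)*(p^2 - 9*p + 20) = (p - 4)*(p - 1)*(p + 4)*(p - 5)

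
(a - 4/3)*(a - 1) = a^2 - 7*a/3 + 4/3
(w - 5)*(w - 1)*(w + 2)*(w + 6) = w^4 + 2*w^3 - 31*w^2 - 32*w + 60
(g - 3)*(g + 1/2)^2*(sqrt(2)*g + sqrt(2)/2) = sqrt(2)*g^4 - 3*sqrt(2)*g^3/2 - 15*sqrt(2)*g^2/4 - 17*sqrt(2)*g/8 - 3*sqrt(2)/8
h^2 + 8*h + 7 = (h + 1)*(h + 7)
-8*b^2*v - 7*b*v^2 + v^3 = v*(-8*b + v)*(b + v)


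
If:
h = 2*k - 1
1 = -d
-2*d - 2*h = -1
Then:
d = -1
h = 3/2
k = 5/4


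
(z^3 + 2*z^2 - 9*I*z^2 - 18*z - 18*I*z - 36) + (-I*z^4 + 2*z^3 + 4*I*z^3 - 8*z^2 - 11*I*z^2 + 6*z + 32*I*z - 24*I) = -I*z^4 + 3*z^3 + 4*I*z^3 - 6*z^2 - 20*I*z^2 - 12*z + 14*I*z - 36 - 24*I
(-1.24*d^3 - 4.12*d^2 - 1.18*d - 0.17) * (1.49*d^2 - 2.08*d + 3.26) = -1.8476*d^5 - 3.5596*d^4 + 2.769*d^3 - 11.2301*d^2 - 3.4932*d - 0.5542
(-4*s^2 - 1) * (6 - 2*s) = 8*s^3 - 24*s^2 + 2*s - 6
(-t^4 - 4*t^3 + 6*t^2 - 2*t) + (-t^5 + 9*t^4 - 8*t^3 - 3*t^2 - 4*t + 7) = -t^5 + 8*t^4 - 12*t^3 + 3*t^2 - 6*t + 7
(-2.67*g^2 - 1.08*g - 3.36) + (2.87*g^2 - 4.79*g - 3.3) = 0.2*g^2 - 5.87*g - 6.66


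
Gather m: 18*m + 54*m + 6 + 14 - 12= 72*m + 8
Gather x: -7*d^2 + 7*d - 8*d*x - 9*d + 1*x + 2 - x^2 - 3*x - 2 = -7*d^2 - 2*d - x^2 + x*(-8*d - 2)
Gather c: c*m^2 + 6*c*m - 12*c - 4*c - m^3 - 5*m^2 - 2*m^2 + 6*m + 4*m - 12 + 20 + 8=c*(m^2 + 6*m - 16) - m^3 - 7*m^2 + 10*m + 16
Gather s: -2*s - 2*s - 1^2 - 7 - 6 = -4*s - 14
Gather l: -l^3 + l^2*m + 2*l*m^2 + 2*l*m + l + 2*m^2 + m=-l^3 + l^2*m + l*(2*m^2 + 2*m + 1) + 2*m^2 + m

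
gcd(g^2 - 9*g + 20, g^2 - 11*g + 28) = g - 4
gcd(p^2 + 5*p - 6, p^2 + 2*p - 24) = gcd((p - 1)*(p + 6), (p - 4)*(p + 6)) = p + 6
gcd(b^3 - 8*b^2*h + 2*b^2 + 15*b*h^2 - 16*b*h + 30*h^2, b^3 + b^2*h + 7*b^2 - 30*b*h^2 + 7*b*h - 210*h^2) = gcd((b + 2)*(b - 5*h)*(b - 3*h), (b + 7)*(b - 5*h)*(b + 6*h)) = b - 5*h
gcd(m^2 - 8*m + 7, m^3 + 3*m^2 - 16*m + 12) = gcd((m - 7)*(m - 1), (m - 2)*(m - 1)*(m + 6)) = m - 1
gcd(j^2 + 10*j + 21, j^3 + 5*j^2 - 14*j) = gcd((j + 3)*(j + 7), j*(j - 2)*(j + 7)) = j + 7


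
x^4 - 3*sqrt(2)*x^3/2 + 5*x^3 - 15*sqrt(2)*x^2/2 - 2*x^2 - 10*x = x*(x + 5)*(x - 2*sqrt(2))*(x + sqrt(2)/2)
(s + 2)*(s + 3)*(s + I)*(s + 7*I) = s^4 + 5*s^3 + 8*I*s^3 - s^2 + 40*I*s^2 - 35*s + 48*I*s - 42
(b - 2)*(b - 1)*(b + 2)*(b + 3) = b^4 + 2*b^3 - 7*b^2 - 8*b + 12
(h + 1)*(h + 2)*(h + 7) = h^3 + 10*h^2 + 23*h + 14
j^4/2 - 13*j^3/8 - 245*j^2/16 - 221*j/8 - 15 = (j/2 + 1)*(j - 8)*(j + 5/4)*(j + 3/2)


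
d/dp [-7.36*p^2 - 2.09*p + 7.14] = -14.72*p - 2.09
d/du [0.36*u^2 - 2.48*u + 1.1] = 0.72*u - 2.48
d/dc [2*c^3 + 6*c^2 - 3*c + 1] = 6*c^2 + 12*c - 3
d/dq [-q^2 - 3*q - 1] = -2*q - 3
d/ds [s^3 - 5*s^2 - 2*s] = 3*s^2 - 10*s - 2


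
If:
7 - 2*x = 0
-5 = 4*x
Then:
No Solution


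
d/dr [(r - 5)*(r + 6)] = 2*r + 1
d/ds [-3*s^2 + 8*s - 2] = 8 - 6*s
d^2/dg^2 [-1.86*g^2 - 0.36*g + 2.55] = -3.72000000000000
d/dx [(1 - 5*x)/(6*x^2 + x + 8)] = (-30*x^2 - 5*x + (5*x - 1)*(12*x + 1) - 40)/(6*x^2 + x + 8)^2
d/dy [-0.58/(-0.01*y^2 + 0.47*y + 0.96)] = (0.2726 - 0.0116*y)/(-0.01*y^2 + 0.47*y + 0.96)^2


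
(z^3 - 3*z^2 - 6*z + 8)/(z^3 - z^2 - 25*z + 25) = (z^2 - 2*z - 8)/(z^2 - 25)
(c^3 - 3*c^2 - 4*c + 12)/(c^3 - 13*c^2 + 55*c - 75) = (c^2 - 4)/(c^2 - 10*c + 25)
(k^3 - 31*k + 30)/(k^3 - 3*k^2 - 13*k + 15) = (k + 6)/(k + 3)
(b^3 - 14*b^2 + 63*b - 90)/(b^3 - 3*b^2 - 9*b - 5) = (b^2 - 9*b + 18)/(b^2 + 2*b + 1)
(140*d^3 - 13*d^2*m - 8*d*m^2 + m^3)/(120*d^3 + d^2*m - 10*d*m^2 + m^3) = (28*d^2 + 3*d*m - m^2)/(24*d^2 + 5*d*m - m^2)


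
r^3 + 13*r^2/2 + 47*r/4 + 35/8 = (r + 1/2)*(r + 5/2)*(r + 7/2)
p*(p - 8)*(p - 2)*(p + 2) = p^4 - 8*p^3 - 4*p^2 + 32*p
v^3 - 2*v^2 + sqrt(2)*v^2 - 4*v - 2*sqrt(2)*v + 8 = (v - 2)*(v - sqrt(2))*(v + 2*sqrt(2))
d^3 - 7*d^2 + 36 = (d - 6)*(d - 3)*(d + 2)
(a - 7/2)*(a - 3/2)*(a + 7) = a^3 + 2*a^2 - 119*a/4 + 147/4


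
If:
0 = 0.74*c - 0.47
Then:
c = 0.64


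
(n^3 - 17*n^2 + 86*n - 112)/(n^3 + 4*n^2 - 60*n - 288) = (n^2 - 9*n + 14)/(n^2 + 12*n + 36)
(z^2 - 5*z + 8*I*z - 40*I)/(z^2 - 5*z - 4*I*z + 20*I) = (z + 8*I)/(z - 4*I)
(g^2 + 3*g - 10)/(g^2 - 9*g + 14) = (g + 5)/(g - 7)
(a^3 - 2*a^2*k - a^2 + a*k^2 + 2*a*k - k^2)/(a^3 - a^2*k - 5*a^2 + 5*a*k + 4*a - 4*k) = (a - k)/(a - 4)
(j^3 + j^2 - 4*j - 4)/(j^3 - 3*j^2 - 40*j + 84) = (j^2 + 3*j + 2)/(j^2 - j - 42)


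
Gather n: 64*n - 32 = 64*n - 32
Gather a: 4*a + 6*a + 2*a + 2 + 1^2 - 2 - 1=12*a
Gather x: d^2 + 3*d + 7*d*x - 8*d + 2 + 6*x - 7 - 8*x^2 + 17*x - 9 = d^2 - 5*d - 8*x^2 + x*(7*d + 23) - 14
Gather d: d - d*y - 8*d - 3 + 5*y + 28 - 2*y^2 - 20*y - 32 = d*(-y - 7) - 2*y^2 - 15*y - 7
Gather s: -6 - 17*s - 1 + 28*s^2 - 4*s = 28*s^2 - 21*s - 7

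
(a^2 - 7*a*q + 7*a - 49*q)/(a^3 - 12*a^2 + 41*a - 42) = (a^2 - 7*a*q + 7*a - 49*q)/(a^3 - 12*a^2 + 41*a - 42)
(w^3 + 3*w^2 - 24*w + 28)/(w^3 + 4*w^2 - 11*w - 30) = (w^3 + 3*w^2 - 24*w + 28)/(w^3 + 4*w^2 - 11*w - 30)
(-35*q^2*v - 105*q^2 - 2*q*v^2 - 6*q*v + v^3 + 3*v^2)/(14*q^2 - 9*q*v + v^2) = (-5*q*v - 15*q - v^2 - 3*v)/(2*q - v)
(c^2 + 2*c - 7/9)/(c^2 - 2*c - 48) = (-c^2 - 2*c + 7/9)/(-c^2 + 2*c + 48)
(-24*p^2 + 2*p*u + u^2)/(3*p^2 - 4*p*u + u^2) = (-24*p^2 + 2*p*u + u^2)/(3*p^2 - 4*p*u + u^2)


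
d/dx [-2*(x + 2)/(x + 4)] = -4/(x + 4)^2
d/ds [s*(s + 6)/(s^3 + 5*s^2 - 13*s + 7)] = (-s^3 - 13*s^2 - 56*s - 42)/(s^5 + 11*s^4 + 10*s^3 - 106*s^2 + 133*s - 49)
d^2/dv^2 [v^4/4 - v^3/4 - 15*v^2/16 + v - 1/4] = 3*v^2 - 3*v/2 - 15/8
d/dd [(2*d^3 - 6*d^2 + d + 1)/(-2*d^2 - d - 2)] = (-4*d^4 - 4*d^3 - 4*d^2 + 28*d - 1)/(4*d^4 + 4*d^3 + 9*d^2 + 4*d + 4)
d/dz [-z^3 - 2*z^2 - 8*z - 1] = -3*z^2 - 4*z - 8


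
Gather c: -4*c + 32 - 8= 24 - 4*c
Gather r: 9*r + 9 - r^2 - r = -r^2 + 8*r + 9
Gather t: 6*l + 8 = 6*l + 8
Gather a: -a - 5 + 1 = -a - 4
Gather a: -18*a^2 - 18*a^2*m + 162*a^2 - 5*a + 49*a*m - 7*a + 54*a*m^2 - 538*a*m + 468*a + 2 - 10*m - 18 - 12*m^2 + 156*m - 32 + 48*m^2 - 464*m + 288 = a^2*(144 - 18*m) + a*(54*m^2 - 489*m + 456) + 36*m^2 - 318*m + 240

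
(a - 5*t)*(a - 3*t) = a^2 - 8*a*t + 15*t^2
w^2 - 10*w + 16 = (w - 8)*(w - 2)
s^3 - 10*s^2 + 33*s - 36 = (s - 4)*(s - 3)^2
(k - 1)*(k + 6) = k^2 + 5*k - 6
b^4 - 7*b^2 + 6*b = b*(b - 2)*(b - 1)*(b + 3)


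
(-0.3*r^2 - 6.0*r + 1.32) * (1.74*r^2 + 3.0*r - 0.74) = -0.522*r^4 - 11.34*r^3 - 15.4812*r^2 + 8.4*r - 0.9768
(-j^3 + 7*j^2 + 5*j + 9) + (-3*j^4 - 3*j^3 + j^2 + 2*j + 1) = -3*j^4 - 4*j^3 + 8*j^2 + 7*j + 10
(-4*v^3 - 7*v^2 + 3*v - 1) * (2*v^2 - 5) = -8*v^5 - 14*v^4 + 26*v^3 + 33*v^2 - 15*v + 5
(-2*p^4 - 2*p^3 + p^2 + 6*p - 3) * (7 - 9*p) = 18*p^5 + 4*p^4 - 23*p^3 - 47*p^2 + 69*p - 21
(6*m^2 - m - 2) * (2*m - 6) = 12*m^3 - 38*m^2 + 2*m + 12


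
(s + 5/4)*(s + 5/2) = s^2 + 15*s/4 + 25/8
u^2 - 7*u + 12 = (u - 4)*(u - 3)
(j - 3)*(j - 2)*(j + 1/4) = j^3 - 19*j^2/4 + 19*j/4 + 3/2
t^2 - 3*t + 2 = (t - 2)*(t - 1)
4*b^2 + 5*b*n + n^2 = (b + n)*(4*b + n)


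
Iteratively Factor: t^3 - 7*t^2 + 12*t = (t - 3)*(t^2 - 4*t) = t*(t - 3)*(t - 4)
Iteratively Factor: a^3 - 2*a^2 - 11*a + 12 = (a + 3)*(a^2 - 5*a + 4) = (a - 4)*(a + 3)*(a - 1)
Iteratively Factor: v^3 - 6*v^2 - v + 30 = (v - 5)*(v^2 - v - 6) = (v - 5)*(v + 2)*(v - 3)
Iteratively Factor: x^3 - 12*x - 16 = (x + 2)*(x^2 - 2*x - 8) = (x + 2)^2*(x - 4)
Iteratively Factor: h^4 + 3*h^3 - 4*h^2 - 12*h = (h + 3)*(h^3 - 4*h) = (h - 2)*(h + 3)*(h^2 + 2*h) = h*(h - 2)*(h + 3)*(h + 2)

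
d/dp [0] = 0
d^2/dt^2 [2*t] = 0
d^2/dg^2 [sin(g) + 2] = -sin(g)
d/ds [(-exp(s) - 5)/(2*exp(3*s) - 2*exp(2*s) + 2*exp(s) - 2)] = ((exp(s) + 5)*(3*exp(2*s) - 2*exp(s) + 1) - exp(3*s) + exp(2*s) - exp(s) + 1)*exp(s)/(2*(exp(3*s) - exp(2*s) + exp(s) - 1)^2)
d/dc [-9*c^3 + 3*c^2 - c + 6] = -27*c^2 + 6*c - 1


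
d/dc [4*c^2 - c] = 8*c - 1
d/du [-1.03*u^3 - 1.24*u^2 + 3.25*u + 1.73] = -3.09*u^2 - 2.48*u + 3.25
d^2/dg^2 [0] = 0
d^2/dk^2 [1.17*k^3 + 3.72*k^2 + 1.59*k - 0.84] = 7.02*k + 7.44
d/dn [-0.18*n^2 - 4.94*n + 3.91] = -0.36*n - 4.94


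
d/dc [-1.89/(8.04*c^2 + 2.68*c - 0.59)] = (30.3912*c + 5.0652)/(8.04*c^2 + 2.68*c - 0.59)^2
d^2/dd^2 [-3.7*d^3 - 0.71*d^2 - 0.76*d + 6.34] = -22.2*d - 1.42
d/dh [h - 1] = 1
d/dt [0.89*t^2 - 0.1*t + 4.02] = 1.78*t - 0.1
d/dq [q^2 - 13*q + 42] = 2*q - 13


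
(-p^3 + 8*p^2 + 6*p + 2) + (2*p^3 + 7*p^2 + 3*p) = p^3 + 15*p^2 + 9*p + 2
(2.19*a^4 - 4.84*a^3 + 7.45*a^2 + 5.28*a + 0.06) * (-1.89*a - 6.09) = -4.1391*a^5 - 4.1895*a^4 + 15.3951*a^3 - 55.3497*a^2 - 32.2686*a - 0.3654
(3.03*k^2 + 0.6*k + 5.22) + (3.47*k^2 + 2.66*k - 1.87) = 6.5*k^2 + 3.26*k + 3.35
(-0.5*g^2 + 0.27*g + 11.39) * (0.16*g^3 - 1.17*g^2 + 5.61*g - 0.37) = -0.08*g^5 + 0.6282*g^4 - 1.2985*g^3 - 11.6266*g^2 + 63.798*g - 4.2143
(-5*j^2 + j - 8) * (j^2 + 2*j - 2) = -5*j^4 - 9*j^3 + 4*j^2 - 18*j + 16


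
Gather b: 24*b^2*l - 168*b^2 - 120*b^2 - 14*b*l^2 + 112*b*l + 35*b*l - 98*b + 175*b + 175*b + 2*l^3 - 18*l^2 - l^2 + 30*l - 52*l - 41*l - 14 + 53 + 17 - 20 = b^2*(24*l - 288) + b*(-14*l^2 + 147*l + 252) + 2*l^3 - 19*l^2 - 63*l + 36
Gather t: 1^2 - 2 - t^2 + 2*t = -t^2 + 2*t - 1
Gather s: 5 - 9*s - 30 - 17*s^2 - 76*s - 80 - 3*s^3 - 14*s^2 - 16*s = -3*s^3 - 31*s^2 - 101*s - 105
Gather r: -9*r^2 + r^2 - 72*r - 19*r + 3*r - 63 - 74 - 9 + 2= -8*r^2 - 88*r - 144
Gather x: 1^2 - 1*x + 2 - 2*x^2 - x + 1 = -2*x^2 - 2*x + 4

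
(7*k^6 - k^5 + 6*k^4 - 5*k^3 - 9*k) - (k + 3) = 7*k^6 - k^5 + 6*k^4 - 5*k^3 - 10*k - 3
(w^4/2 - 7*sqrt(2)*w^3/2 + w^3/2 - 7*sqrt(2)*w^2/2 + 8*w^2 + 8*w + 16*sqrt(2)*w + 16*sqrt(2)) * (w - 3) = w^5/2 - 7*sqrt(2)*w^4/2 - w^4 + 13*w^3/2 + 7*sqrt(2)*w^3 - 16*w^2 + 53*sqrt(2)*w^2/2 - 32*sqrt(2)*w - 24*w - 48*sqrt(2)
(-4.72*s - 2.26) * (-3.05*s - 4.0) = 14.396*s^2 + 25.773*s + 9.04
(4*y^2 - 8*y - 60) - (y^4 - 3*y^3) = -y^4 + 3*y^3 + 4*y^2 - 8*y - 60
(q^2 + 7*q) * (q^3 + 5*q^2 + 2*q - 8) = q^5 + 12*q^4 + 37*q^3 + 6*q^2 - 56*q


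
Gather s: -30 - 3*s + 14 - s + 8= -4*s - 8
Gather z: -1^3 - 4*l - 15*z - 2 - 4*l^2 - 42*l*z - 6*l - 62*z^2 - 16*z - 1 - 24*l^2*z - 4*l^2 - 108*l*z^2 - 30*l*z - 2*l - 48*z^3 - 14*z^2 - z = -8*l^2 - 12*l - 48*z^3 + z^2*(-108*l - 76) + z*(-24*l^2 - 72*l - 32) - 4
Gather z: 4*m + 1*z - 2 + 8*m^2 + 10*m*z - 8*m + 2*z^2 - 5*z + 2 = 8*m^2 - 4*m + 2*z^2 + z*(10*m - 4)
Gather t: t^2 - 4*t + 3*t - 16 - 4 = t^2 - t - 20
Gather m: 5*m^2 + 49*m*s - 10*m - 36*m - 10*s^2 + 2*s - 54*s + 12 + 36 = 5*m^2 + m*(49*s - 46) - 10*s^2 - 52*s + 48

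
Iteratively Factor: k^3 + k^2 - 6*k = (k - 2)*(k^2 + 3*k) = (k - 2)*(k + 3)*(k)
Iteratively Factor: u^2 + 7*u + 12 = (u + 3)*(u + 4)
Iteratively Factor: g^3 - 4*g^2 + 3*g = (g - 3)*(g^2 - g) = (g - 3)*(g - 1)*(g)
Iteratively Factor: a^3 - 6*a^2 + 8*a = (a - 2)*(a^2 - 4*a) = (a - 4)*(a - 2)*(a)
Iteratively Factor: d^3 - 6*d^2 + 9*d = (d - 3)*(d^2 - 3*d) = d*(d - 3)*(d - 3)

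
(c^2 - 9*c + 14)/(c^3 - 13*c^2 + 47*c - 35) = (c - 2)/(c^2 - 6*c + 5)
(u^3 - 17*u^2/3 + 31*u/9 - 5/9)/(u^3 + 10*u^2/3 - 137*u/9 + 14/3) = (3*u^2 - 16*u + 5)/(3*u^2 + 11*u - 42)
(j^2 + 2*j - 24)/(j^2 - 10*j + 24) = (j + 6)/(j - 6)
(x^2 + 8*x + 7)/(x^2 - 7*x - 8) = (x + 7)/(x - 8)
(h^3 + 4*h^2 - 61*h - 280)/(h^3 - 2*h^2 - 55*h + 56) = (h + 5)/(h - 1)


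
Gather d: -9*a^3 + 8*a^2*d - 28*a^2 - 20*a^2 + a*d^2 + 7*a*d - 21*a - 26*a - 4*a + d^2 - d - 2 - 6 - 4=-9*a^3 - 48*a^2 - 51*a + d^2*(a + 1) + d*(8*a^2 + 7*a - 1) - 12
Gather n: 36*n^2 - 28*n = 36*n^2 - 28*n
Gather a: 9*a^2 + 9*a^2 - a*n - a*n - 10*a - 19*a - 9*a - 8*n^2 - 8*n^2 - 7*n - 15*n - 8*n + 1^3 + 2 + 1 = 18*a^2 + a*(-2*n - 38) - 16*n^2 - 30*n + 4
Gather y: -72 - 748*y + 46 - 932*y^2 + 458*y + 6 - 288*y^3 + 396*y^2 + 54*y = -288*y^3 - 536*y^2 - 236*y - 20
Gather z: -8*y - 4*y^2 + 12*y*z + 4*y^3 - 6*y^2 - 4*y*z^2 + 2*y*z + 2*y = 4*y^3 - 10*y^2 - 4*y*z^2 + 14*y*z - 6*y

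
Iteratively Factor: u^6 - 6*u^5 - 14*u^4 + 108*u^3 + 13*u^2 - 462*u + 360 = (u - 4)*(u^5 - 2*u^4 - 22*u^3 + 20*u^2 + 93*u - 90) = (u - 4)*(u - 1)*(u^4 - u^3 - 23*u^2 - 3*u + 90) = (u - 4)*(u - 1)*(u + 3)*(u^3 - 4*u^2 - 11*u + 30) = (u - 4)*(u - 2)*(u - 1)*(u + 3)*(u^2 - 2*u - 15) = (u - 5)*(u - 4)*(u - 2)*(u - 1)*(u + 3)*(u + 3)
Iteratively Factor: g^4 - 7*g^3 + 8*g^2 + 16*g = (g + 1)*(g^3 - 8*g^2 + 16*g) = (g - 4)*(g + 1)*(g^2 - 4*g) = g*(g - 4)*(g + 1)*(g - 4)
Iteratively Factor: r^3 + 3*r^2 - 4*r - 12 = (r + 2)*(r^2 + r - 6) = (r - 2)*(r + 2)*(r + 3)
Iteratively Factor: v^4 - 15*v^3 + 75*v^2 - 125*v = (v - 5)*(v^3 - 10*v^2 + 25*v) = (v - 5)^2*(v^2 - 5*v) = (v - 5)^3*(v)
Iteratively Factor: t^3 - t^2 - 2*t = (t)*(t^2 - t - 2) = t*(t + 1)*(t - 2)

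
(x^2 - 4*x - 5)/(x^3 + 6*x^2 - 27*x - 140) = (x + 1)/(x^2 + 11*x + 28)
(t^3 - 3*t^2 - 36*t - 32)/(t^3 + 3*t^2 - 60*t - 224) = (t + 1)/(t + 7)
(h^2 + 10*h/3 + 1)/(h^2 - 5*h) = (h^2 + 10*h/3 + 1)/(h*(h - 5))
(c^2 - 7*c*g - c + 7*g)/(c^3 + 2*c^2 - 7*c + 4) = (c - 7*g)/(c^2 + 3*c - 4)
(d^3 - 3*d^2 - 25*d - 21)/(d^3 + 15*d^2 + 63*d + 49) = (d^2 - 4*d - 21)/(d^2 + 14*d + 49)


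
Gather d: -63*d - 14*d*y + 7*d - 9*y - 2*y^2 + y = d*(-14*y - 56) - 2*y^2 - 8*y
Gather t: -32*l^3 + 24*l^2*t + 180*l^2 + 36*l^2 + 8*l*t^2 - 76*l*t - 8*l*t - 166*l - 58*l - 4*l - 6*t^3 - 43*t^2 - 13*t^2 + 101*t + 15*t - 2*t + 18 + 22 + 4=-32*l^3 + 216*l^2 - 228*l - 6*t^3 + t^2*(8*l - 56) + t*(24*l^2 - 84*l + 114) + 44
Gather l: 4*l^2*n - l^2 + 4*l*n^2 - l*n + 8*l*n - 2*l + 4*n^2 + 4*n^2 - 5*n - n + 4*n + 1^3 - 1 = l^2*(4*n - 1) + l*(4*n^2 + 7*n - 2) + 8*n^2 - 2*n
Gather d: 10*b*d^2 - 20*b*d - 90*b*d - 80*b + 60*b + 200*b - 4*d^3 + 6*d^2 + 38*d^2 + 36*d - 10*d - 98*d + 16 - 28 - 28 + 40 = 180*b - 4*d^3 + d^2*(10*b + 44) + d*(-110*b - 72)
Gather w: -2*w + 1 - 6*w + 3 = 4 - 8*w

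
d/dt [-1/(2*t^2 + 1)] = 4*t/(2*t^2 + 1)^2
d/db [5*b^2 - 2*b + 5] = 10*b - 2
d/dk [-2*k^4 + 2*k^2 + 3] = -8*k^3 + 4*k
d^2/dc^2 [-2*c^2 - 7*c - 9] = -4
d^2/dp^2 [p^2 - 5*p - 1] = 2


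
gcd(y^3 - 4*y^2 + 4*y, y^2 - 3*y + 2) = y - 2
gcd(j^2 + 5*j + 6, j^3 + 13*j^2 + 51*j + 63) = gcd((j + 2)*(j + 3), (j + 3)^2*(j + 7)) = j + 3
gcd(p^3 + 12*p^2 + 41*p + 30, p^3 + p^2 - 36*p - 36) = p^2 + 7*p + 6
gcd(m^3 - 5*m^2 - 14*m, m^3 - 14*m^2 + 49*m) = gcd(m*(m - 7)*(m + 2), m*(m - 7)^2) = m^2 - 7*m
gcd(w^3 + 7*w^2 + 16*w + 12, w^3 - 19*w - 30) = w^2 + 5*w + 6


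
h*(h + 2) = h^2 + 2*h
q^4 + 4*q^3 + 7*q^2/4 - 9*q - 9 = (q - 3/2)*(q + 3/2)*(q + 2)^2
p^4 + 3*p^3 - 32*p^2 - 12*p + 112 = (p - 4)*(p - 2)*(p + 2)*(p + 7)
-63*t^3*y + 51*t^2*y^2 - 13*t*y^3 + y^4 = y*(-7*t + y)*(-3*t + y)^2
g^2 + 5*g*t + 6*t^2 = (g + 2*t)*(g + 3*t)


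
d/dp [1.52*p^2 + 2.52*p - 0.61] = 3.04*p + 2.52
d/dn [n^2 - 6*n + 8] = 2*n - 6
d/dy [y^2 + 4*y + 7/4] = 2*y + 4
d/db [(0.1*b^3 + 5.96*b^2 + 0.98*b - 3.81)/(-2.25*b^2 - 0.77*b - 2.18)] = (-0.225*b^4 - 0.154*b^3 - 3.0382*b^2 - 43.1306*b - 5.0701)/(5.0625*b^4 + 3.465*b^3 + 10.4029*b^2 + 3.3572*b + 4.7524)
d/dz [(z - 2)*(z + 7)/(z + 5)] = (z^2 + 10*z + 39)/(z^2 + 10*z + 25)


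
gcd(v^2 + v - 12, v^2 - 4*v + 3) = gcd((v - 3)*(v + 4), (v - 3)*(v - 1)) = v - 3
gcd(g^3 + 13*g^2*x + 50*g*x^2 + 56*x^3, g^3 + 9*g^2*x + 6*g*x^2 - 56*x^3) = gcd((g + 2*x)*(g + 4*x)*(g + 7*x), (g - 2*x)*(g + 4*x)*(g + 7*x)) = g^2 + 11*g*x + 28*x^2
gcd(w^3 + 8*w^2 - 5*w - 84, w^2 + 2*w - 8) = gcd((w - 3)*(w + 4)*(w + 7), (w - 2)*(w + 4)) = w + 4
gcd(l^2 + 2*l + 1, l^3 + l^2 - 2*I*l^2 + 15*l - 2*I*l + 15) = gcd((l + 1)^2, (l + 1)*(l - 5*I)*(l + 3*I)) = l + 1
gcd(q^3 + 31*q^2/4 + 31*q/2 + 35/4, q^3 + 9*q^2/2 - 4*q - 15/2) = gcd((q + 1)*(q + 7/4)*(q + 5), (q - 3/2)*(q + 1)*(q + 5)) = q^2 + 6*q + 5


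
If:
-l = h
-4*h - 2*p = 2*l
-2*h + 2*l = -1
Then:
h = 1/4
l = -1/4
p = -1/4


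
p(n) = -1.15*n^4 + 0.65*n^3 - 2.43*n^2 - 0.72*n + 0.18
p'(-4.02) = 349.17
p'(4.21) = -329.86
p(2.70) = -67.80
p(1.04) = -3.81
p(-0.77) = -1.41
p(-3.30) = -183.65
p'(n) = -4.6*n^3 + 1.95*n^2 - 4.86*n - 0.72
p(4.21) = -358.68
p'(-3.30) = 201.86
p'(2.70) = -90.17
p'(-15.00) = 16035.93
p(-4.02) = -378.75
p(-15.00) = -60948.27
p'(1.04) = -8.84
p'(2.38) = -63.26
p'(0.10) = -1.19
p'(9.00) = -3239.91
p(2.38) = -43.43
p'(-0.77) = 6.28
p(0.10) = 0.08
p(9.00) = -7274.43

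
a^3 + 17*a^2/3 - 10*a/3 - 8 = (a - 4/3)*(a + 1)*(a + 6)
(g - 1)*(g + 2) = g^2 + g - 2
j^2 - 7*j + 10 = (j - 5)*(j - 2)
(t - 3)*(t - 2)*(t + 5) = t^3 - 19*t + 30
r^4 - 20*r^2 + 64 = (r - 4)*(r - 2)*(r + 2)*(r + 4)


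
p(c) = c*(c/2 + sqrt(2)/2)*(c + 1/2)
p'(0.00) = 0.35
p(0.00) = 0.00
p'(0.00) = 0.35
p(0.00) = 0.00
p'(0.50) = 1.69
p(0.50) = 0.48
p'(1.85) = 9.03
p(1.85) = 7.10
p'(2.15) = 11.40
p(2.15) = 10.15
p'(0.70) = 2.43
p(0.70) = 0.89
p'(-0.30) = -0.09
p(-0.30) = -0.03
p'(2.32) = 12.87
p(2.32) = 12.22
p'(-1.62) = 1.19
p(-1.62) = -0.19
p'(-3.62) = 13.08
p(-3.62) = -12.46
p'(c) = c*(c/2 + sqrt(2)/2) + c*(c + 1/2)/2 + (c/2 + sqrt(2)/2)*(c + 1/2)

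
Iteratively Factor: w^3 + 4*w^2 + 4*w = (w)*(w^2 + 4*w + 4) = w*(w + 2)*(w + 2)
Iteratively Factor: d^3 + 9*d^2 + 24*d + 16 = (d + 4)*(d^2 + 5*d + 4) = (d + 4)^2*(d + 1)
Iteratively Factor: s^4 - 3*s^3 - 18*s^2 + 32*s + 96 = (s + 3)*(s^3 - 6*s^2 + 32) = (s - 4)*(s + 3)*(s^2 - 2*s - 8) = (s - 4)*(s + 2)*(s + 3)*(s - 4)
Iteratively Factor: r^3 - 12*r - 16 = (r - 4)*(r^2 + 4*r + 4) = (r - 4)*(r + 2)*(r + 2)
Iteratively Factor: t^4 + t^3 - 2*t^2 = (t)*(t^3 + t^2 - 2*t) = t*(t + 2)*(t^2 - t) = t*(t - 1)*(t + 2)*(t)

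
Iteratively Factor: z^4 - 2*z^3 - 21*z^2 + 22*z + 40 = (z - 2)*(z^3 - 21*z - 20) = (z - 5)*(z - 2)*(z^2 + 5*z + 4) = (z - 5)*(z - 2)*(z + 4)*(z + 1)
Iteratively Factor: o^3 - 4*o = (o)*(o^2 - 4) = o*(o + 2)*(o - 2)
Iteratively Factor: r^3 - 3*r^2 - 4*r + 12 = (r - 3)*(r^2 - 4) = (r - 3)*(r - 2)*(r + 2)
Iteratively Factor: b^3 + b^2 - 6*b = (b)*(b^2 + b - 6) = b*(b - 2)*(b + 3)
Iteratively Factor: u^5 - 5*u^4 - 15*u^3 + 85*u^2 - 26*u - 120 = (u - 2)*(u^4 - 3*u^3 - 21*u^2 + 43*u + 60) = (u - 3)*(u - 2)*(u^3 - 21*u - 20) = (u - 5)*(u - 3)*(u - 2)*(u^2 + 5*u + 4) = (u - 5)*(u - 3)*(u - 2)*(u + 4)*(u + 1)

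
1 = 1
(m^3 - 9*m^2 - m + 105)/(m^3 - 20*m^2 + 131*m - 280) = (m + 3)/(m - 8)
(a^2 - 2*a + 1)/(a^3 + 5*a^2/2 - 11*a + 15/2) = 2*(a - 1)/(2*a^2 + 7*a - 15)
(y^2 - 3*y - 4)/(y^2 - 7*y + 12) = (y + 1)/(y - 3)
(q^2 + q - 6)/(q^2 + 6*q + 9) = (q - 2)/(q + 3)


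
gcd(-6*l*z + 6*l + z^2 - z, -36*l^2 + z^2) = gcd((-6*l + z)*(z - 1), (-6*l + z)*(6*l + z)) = -6*l + z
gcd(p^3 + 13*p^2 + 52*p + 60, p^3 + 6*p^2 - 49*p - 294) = p + 6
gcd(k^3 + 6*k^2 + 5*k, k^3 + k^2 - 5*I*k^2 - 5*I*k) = k^2 + k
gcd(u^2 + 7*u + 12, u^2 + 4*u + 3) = u + 3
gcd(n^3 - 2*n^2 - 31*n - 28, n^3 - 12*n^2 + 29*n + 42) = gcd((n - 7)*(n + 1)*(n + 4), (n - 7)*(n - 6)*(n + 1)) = n^2 - 6*n - 7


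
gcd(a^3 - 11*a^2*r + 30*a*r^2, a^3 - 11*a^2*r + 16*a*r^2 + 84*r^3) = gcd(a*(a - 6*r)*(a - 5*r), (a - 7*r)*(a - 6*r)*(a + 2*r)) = -a + 6*r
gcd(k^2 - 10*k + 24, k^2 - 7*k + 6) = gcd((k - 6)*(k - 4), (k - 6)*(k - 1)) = k - 6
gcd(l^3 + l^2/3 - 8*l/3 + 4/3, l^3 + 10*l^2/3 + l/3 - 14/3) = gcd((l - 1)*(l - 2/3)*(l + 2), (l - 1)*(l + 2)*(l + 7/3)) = l^2 + l - 2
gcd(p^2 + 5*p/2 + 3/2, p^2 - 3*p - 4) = p + 1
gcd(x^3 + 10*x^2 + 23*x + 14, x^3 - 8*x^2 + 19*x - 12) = 1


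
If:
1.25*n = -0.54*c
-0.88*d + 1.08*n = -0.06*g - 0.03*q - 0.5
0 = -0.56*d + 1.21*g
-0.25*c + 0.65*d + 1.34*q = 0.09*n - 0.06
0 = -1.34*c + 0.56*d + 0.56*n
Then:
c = 0.17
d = 0.48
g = 0.22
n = -0.07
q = -0.25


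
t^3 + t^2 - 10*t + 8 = (t - 2)*(t - 1)*(t + 4)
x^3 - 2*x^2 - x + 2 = (x - 2)*(x - 1)*(x + 1)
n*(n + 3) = n^2 + 3*n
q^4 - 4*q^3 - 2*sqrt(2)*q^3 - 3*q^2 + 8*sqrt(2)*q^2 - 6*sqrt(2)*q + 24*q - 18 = (q - 3)*(q - 1)*(q - 3*sqrt(2))*(q + sqrt(2))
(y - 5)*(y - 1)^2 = y^3 - 7*y^2 + 11*y - 5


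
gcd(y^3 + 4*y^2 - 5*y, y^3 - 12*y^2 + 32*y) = y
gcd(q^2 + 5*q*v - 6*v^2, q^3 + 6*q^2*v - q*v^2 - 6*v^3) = q^2 + 5*q*v - 6*v^2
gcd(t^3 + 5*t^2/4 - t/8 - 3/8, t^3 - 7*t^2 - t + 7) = t + 1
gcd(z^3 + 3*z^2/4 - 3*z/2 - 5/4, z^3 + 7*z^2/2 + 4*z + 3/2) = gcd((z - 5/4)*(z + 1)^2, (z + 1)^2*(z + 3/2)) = z^2 + 2*z + 1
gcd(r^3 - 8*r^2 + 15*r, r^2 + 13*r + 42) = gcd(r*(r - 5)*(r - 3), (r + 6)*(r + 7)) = 1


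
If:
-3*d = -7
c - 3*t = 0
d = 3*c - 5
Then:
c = 22/9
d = 7/3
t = 22/27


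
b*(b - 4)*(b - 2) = b^3 - 6*b^2 + 8*b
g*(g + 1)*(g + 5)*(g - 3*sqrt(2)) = g^4 - 3*sqrt(2)*g^3 + 6*g^3 - 18*sqrt(2)*g^2 + 5*g^2 - 15*sqrt(2)*g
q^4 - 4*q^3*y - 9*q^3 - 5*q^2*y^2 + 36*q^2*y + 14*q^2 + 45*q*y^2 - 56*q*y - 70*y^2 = (q - 7)*(q - 2)*(q - 5*y)*(q + y)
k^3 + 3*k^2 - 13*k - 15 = (k - 3)*(k + 1)*(k + 5)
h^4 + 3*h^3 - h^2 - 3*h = h*(h - 1)*(h + 1)*(h + 3)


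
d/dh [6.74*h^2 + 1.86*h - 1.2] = 13.48*h + 1.86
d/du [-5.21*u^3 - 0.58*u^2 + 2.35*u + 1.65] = -15.63*u^2 - 1.16*u + 2.35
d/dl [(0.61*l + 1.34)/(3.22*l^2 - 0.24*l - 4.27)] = (1.9642*l^2 - 0.1464*l - (0.61*l + 1.34)*(6.44*l - 0.24) - 2.6047)/(-3.22*l^2 + 0.24*l + 4.27)^2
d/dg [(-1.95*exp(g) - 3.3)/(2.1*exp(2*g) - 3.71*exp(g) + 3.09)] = (4.095*exp(2*g) + 13.86*exp(g) - 18.2685)*exp(g)/(4.41*exp(4*g) - 15.582*exp(3*g) + 26.7421*exp(2*g) - 22.9278*exp(g) + 9.5481)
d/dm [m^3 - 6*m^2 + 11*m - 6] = 3*m^2 - 12*m + 11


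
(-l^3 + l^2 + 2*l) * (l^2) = -l^5 + l^4 + 2*l^3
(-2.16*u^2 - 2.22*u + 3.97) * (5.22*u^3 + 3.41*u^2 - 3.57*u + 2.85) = -11.2752*u^5 - 18.954*u^4 + 20.8644*u^3 + 15.3071*u^2 - 20.4999*u + 11.3145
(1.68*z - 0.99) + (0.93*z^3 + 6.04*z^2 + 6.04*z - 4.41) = 0.93*z^3 + 6.04*z^2 + 7.72*z - 5.4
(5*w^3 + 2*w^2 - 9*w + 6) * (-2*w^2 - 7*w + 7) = -10*w^5 - 39*w^4 + 39*w^3 + 65*w^2 - 105*w + 42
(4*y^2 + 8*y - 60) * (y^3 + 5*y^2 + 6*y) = 4*y^5 + 28*y^4 + 4*y^3 - 252*y^2 - 360*y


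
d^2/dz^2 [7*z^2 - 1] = 14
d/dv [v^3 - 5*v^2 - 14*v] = 3*v^2 - 10*v - 14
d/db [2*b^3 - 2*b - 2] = 6*b^2 - 2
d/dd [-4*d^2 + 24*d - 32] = 24 - 8*d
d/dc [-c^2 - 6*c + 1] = -2*c - 6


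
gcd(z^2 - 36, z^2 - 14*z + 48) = z - 6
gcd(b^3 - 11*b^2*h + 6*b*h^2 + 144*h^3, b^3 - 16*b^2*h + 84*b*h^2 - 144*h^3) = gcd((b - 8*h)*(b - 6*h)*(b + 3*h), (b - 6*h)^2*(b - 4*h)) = b - 6*h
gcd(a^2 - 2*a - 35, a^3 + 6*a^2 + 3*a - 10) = a + 5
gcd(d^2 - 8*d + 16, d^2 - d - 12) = d - 4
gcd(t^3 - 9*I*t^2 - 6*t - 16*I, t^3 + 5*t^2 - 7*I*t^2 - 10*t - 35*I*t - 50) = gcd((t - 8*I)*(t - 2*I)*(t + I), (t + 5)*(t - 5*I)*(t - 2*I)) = t - 2*I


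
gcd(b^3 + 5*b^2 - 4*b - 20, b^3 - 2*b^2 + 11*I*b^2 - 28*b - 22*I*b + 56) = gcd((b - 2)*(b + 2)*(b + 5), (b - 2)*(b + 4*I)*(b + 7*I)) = b - 2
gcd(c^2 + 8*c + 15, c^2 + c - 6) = c + 3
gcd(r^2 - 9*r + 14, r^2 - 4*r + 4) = r - 2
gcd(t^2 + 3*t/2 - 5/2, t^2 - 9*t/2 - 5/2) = 1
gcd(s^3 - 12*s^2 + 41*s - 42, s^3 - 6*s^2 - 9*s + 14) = s - 7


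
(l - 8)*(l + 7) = l^2 - l - 56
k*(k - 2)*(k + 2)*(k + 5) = k^4 + 5*k^3 - 4*k^2 - 20*k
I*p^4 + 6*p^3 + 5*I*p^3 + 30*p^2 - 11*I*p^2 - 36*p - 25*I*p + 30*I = (p + 6)*(p - 5*I)*(p - I)*(I*p - I)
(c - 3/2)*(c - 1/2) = c^2 - 2*c + 3/4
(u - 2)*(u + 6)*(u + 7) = u^3 + 11*u^2 + 16*u - 84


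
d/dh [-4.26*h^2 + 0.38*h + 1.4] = 0.38 - 8.52*h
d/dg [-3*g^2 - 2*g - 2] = -6*g - 2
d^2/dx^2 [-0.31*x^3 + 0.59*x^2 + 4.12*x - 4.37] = 1.18 - 1.86*x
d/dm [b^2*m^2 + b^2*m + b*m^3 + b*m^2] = b*(2*b*m + b + 3*m^2 + 2*m)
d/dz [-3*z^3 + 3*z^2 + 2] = 3*z*(2 - 3*z)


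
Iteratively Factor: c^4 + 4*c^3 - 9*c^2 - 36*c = (c - 3)*(c^3 + 7*c^2 + 12*c) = c*(c - 3)*(c^2 + 7*c + 12) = c*(c - 3)*(c + 4)*(c + 3)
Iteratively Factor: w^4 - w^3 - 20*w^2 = (w + 4)*(w^3 - 5*w^2) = (w - 5)*(w + 4)*(w^2) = w*(w - 5)*(w + 4)*(w)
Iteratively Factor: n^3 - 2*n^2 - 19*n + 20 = (n + 4)*(n^2 - 6*n + 5) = (n - 5)*(n + 4)*(n - 1)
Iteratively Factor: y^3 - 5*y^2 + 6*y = (y - 3)*(y^2 - 2*y) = y*(y - 3)*(y - 2)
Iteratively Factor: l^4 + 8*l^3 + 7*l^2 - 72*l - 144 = (l - 3)*(l^3 + 11*l^2 + 40*l + 48) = (l - 3)*(l + 4)*(l^2 + 7*l + 12) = (l - 3)*(l + 3)*(l + 4)*(l + 4)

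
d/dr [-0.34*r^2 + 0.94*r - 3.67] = 0.94 - 0.68*r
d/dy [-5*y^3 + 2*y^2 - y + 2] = -15*y^2 + 4*y - 1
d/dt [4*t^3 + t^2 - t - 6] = 12*t^2 + 2*t - 1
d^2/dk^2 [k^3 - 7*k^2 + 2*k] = 6*k - 14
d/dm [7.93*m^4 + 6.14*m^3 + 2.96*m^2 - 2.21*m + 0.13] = 31.72*m^3 + 18.42*m^2 + 5.92*m - 2.21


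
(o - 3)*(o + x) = o^2 + o*x - 3*o - 3*x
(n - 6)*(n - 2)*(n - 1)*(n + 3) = n^4 - 6*n^3 - 7*n^2 + 48*n - 36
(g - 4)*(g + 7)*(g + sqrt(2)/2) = g^3 + sqrt(2)*g^2/2 + 3*g^2 - 28*g + 3*sqrt(2)*g/2 - 14*sqrt(2)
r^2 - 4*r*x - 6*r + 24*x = (r - 6)*(r - 4*x)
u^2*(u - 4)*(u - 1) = u^4 - 5*u^3 + 4*u^2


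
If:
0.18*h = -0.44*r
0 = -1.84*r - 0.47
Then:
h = 0.62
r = -0.26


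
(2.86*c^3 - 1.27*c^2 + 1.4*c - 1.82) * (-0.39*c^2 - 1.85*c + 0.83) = -1.1154*c^5 - 4.7957*c^4 + 4.1773*c^3 - 2.9343*c^2 + 4.529*c - 1.5106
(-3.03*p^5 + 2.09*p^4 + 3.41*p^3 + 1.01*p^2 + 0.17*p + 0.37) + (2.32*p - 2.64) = -3.03*p^5 + 2.09*p^4 + 3.41*p^3 + 1.01*p^2 + 2.49*p - 2.27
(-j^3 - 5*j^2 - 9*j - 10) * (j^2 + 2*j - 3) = -j^5 - 7*j^4 - 16*j^3 - 13*j^2 + 7*j + 30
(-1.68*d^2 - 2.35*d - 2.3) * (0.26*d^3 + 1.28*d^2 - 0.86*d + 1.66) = -0.4368*d^5 - 2.7614*d^4 - 2.1612*d^3 - 3.7118*d^2 - 1.923*d - 3.818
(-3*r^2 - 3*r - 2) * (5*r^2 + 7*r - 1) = -15*r^4 - 36*r^3 - 28*r^2 - 11*r + 2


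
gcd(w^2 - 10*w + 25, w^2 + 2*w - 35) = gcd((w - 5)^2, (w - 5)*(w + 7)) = w - 5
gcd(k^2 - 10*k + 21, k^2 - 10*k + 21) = k^2 - 10*k + 21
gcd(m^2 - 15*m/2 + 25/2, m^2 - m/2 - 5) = m - 5/2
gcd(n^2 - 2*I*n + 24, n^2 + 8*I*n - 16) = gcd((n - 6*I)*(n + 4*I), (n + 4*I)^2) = n + 4*I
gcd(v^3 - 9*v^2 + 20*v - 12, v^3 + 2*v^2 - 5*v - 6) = v - 2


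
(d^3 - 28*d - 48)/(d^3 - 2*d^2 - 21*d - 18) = (d^2 + 6*d + 8)/(d^2 + 4*d + 3)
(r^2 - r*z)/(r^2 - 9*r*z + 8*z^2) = r/(r - 8*z)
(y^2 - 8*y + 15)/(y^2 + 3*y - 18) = (y - 5)/(y + 6)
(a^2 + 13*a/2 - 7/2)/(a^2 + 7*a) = (a - 1/2)/a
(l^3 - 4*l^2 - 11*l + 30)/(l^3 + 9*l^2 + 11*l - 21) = (l^2 - 7*l + 10)/(l^2 + 6*l - 7)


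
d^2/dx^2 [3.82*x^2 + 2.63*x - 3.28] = 7.64000000000000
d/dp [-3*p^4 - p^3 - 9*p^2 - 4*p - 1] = -12*p^3 - 3*p^2 - 18*p - 4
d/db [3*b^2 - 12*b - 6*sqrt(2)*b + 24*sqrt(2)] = 6*b - 12 - 6*sqrt(2)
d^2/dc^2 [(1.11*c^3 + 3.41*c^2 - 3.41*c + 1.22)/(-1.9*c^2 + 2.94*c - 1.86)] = (-24.819632*c^3 + 82.299984*c^2 - 54.457056*c + 1.232592)/(6.859*c^6 - 31.8402*c^5 + 69.41232*c^4 - 87.751944*c^3 + 67.951008*c^2 - 30.513672*c + 6.434856)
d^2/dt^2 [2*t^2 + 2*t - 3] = 4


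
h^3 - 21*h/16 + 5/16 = (h - 1)*(h - 1/4)*(h + 5/4)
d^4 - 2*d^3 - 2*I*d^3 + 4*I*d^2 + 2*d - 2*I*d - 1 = (d - I)^2*(-I*d + I)*(I*d - I)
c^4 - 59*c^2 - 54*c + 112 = (c - 8)*(c - 1)*(c + 2)*(c + 7)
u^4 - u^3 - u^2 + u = u*(u - 1)^2*(u + 1)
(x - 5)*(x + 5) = x^2 - 25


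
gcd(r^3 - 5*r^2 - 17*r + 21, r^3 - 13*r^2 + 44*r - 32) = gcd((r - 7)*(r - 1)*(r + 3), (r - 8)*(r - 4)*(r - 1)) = r - 1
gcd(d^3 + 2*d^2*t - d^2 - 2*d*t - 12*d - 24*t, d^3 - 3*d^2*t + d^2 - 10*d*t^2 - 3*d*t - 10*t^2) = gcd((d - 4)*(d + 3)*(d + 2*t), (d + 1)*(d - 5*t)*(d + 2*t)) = d + 2*t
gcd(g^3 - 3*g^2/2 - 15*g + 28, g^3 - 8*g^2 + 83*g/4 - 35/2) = g^2 - 11*g/2 + 7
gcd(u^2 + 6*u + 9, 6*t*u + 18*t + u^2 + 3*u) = u + 3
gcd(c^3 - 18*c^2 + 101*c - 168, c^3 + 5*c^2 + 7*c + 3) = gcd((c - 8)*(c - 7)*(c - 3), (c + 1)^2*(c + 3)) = 1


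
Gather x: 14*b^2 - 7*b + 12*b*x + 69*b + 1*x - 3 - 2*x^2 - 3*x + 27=14*b^2 + 62*b - 2*x^2 + x*(12*b - 2) + 24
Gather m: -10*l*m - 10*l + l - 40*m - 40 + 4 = -9*l + m*(-10*l - 40) - 36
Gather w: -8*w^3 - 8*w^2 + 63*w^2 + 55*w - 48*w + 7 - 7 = -8*w^3 + 55*w^2 + 7*w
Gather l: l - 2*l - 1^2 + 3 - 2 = -l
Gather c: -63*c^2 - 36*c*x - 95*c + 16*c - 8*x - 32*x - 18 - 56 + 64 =-63*c^2 + c*(-36*x - 79) - 40*x - 10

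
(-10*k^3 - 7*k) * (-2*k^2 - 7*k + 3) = 20*k^5 + 70*k^4 - 16*k^3 + 49*k^2 - 21*k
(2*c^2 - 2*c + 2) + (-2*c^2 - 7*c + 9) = 11 - 9*c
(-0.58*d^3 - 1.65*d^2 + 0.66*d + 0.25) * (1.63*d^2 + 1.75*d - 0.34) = -0.9454*d^5 - 3.7045*d^4 - 1.6145*d^3 + 2.1235*d^2 + 0.2131*d - 0.085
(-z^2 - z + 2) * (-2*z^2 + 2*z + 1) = 2*z^4 - 7*z^2 + 3*z + 2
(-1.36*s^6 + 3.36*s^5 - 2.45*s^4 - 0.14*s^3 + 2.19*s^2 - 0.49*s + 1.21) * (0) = 0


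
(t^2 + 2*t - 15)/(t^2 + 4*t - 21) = (t + 5)/(t + 7)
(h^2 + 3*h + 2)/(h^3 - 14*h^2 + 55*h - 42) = (h^2 + 3*h + 2)/(h^3 - 14*h^2 + 55*h - 42)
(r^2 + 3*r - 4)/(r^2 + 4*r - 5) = (r + 4)/(r + 5)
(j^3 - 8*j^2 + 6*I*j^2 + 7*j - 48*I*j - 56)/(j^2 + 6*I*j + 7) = j - 8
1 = 1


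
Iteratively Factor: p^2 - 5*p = (p - 5)*(p)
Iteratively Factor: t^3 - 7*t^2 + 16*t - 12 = (t - 2)*(t^2 - 5*t + 6) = (t - 3)*(t - 2)*(t - 2)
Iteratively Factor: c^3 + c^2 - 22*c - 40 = (c + 4)*(c^2 - 3*c - 10) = (c - 5)*(c + 4)*(c + 2)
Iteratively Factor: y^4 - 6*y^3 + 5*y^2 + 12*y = (y - 4)*(y^3 - 2*y^2 - 3*y) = y*(y - 4)*(y^2 - 2*y - 3) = y*(y - 4)*(y - 3)*(y + 1)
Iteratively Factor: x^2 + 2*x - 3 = (x - 1)*(x + 3)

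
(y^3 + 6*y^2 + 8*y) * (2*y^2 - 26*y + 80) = 2*y^5 - 14*y^4 - 60*y^3 + 272*y^2 + 640*y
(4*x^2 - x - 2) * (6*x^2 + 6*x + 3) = 24*x^4 + 18*x^3 - 6*x^2 - 15*x - 6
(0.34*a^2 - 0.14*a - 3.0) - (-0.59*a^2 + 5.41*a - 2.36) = 0.93*a^2 - 5.55*a - 0.64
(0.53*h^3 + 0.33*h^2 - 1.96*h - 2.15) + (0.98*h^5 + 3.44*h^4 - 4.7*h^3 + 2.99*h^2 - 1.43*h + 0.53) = 0.98*h^5 + 3.44*h^4 - 4.17*h^3 + 3.32*h^2 - 3.39*h - 1.62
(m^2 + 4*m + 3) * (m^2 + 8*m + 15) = m^4 + 12*m^3 + 50*m^2 + 84*m + 45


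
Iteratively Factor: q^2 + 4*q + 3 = (q + 3)*(q + 1)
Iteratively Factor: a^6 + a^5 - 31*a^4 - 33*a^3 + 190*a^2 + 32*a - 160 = (a + 1)*(a^5 - 31*a^3 - 2*a^2 + 192*a - 160) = (a - 5)*(a + 1)*(a^4 + 5*a^3 - 6*a^2 - 32*a + 32) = (a - 5)*(a + 1)*(a + 4)*(a^3 + a^2 - 10*a + 8) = (a - 5)*(a - 1)*(a + 1)*(a + 4)*(a^2 + 2*a - 8) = (a - 5)*(a - 2)*(a - 1)*(a + 1)*(a + 4)*(a + 4)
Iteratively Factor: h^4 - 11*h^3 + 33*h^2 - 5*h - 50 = (h - 5)*(h^3 - 6*h^2 + 3*h + 10) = (h - 5)^2*(h^2 - h - 2) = (h - 5)^2*(h - 2)*(h + 1)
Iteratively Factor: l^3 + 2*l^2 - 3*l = (l)*(l^2 + 2*l - 3) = l*(l - 1)*(l + 3)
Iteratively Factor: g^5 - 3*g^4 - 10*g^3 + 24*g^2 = (g)*(g^4 - 3*g^3 - 10*g^2 + 24*g) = g*(g + 3)*(g^3 - 6*g^2 + 8*g) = g*(g - 4)*(g + 3)*(g^2 - 2*g) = g*(g - 4)*(g - 2)*(g + 3)*(g)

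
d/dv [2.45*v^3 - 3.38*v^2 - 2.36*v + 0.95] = 7.35*v^2 - 6.76*v - 2.36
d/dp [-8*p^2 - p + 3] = -16*p - 1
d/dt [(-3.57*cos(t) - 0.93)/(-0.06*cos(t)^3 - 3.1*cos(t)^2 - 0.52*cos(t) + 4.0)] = (0.4284*cos(t)^3 + 11.2344*cos(t)^2 + 5.766*cos(t) + 14.7636)*sin(t)/(0.0036*cos(t)^6 + 0.372*cos(t)^5 + 9.6724*cos(t)^4 + 2.744*cos(t)^3 - 24.5296*cos(t)^2 - 4.16*cos(t) + 16.0)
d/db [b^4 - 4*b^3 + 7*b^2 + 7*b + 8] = 4*b^3 - 12*b^2 + 14*b + 7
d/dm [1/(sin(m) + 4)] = -cos(m)/(sin(m) + 4)^2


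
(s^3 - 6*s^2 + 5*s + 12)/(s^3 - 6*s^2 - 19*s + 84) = (s^2 - 3*s - 4)/(s^2 - 3*s - 28)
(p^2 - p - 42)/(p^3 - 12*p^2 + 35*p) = (p + 6)/(p*(p - 5))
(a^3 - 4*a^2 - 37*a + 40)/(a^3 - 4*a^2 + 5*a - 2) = (a^2 - 3*a - 40)/(a^2 - 3*a + 2)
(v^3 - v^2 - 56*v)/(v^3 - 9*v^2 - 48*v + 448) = v/(v - 8)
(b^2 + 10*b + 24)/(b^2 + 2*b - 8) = (b + 6)/(b - 2)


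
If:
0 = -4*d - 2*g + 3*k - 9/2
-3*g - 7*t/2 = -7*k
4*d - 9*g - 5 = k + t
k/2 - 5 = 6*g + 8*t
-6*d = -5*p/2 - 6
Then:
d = -16507/17608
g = -133/142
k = -824/2201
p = -20469/4402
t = 119/2201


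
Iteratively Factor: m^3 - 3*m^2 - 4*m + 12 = (m + 2)*(m^2 - 5*m + 6) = (m - 2)*(m + 2)*(m - 3)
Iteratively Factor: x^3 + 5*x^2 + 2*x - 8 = (x - 1)*(x^2 + 6*x + 8) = (x - 1)*(x + 2)*(x + 4)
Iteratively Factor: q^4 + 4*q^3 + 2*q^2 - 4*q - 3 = (q + 1)*(q^3 + 3*q^2 - q - 3) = (q + 1)^2*(q^2 + 2*q - 3) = (q + 1)^2*(q + 3)*(q - 1)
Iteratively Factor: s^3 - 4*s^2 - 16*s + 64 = (s + 4)*(s^2 - 8*s + 16) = (s - 4)*(s + 4)*(s - 4)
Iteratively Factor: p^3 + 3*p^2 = (p)*(p^2 + 3*p) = p^2*(p + 3)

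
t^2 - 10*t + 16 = (t - 8)*(t - 2)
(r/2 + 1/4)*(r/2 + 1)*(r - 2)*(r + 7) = r^4/4 + 15*r^3/8 - r^2/8 - 15*r/2 - 7/2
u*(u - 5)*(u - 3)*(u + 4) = u^4 - 4*u^3 - 17*u^2 + 60*u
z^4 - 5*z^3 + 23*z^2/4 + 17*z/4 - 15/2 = (z - 5/2)*(z - 2)*(z - 3/2)*(z + 1)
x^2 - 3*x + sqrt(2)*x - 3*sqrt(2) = (x - 3)*(x + sqrt(2))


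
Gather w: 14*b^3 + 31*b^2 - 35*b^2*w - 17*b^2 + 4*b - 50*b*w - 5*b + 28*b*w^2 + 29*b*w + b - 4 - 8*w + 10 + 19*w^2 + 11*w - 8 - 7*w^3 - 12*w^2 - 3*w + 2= 14*b^3 + 14*b^2 - 7*w^3 + w^2*(28*b + 7) + w*(-35*b^2 - 21*b)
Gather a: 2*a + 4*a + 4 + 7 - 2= 6*a + 9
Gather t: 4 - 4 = 0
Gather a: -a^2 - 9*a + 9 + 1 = -a^2 - 9*a + 10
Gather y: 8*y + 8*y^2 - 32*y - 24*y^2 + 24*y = -16*y^2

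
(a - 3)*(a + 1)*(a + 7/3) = a^3 + a^2/3 - 23*a/3 - 7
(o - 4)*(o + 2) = o^2 - 2*o - 8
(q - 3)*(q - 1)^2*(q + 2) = q^4 - 3*q^3 - 3*q^2 + 11*q - 6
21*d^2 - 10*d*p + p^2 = (-7*d + p)*(-3*d + p)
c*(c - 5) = c^2 - 5*c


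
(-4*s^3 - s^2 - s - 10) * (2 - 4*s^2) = 16*s^5 + 4*s^4 - 4*s^3 + 38*s^2 - 2*s - 20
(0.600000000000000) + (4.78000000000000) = 5.38000000000000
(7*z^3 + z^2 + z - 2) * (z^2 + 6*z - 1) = 7*z^5 + 43*z^4 + 3*z^2 - 13*z + 2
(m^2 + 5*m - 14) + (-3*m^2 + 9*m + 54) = -2*m^2 + 14*m + 40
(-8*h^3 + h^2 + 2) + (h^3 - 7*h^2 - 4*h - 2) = -7*h^3 - 6*h^2 - 4*h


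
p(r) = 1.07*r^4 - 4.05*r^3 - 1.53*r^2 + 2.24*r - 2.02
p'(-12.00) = -9106.48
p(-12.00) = 28936.70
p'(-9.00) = -4074.49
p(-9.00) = 9826.61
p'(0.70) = -4.39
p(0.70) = -2.33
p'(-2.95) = -204.35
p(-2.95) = 163.07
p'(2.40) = -15.92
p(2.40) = -25.94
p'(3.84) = 53.68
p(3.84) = -12.65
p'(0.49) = -1.67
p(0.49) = -1.70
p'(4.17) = 88.55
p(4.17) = 10.58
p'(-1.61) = -42.19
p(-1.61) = 14.50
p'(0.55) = -2.41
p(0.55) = -1.83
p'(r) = 4.28*r^3 - 12.15*r^2 - 3.06*r + 2.24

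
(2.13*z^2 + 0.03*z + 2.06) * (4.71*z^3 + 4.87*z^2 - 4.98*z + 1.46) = 10.0323*z^5 + 10.5144*z^4 - 0.758699999999999*z^3 + 12.9926*z^2 - 10.215*z + 3.0076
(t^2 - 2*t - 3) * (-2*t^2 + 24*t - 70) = -2*t^4 + 28*t^3 - 112*t^2 + 68*t + 210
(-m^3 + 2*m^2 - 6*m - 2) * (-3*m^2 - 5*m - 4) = 3*m^5 - m^4 + 12*m^3 + 28*m^2 + 34*m + 8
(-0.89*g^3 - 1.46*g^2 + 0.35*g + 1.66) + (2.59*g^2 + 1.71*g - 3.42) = -0.89*g^3 + 1.13*g^2 + 2.06*g - 1.76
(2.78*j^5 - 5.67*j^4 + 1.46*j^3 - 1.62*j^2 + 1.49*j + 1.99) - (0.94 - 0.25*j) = 2.78*j^5 - 5.67*j^4 + 1.46*j^3 - 1.62*j^2 + 1.74*j + 1.05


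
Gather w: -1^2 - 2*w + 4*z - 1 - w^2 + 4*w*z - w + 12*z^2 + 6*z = -w^2 + w*(4*z - 3) + 12*z^2 + 10*z - 2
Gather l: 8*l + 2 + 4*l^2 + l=4*l^2 + 9*l + 2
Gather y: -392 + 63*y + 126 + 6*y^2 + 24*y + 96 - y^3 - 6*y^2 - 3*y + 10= -y^3 + 84*y - 160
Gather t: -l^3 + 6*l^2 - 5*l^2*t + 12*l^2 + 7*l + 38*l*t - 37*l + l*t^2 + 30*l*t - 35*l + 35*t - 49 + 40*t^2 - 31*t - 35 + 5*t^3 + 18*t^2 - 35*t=-l^3 + 18*l^2 - 65*l + 5*t^3 + t^2*(l + 58) + t*(-5*l^2 + 68*l - 31) - 84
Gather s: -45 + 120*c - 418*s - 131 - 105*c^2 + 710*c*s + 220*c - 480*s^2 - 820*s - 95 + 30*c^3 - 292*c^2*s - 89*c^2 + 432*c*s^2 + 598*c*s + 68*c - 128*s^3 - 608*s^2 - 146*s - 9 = 30*c^3 - 194*c^2 + 408*c - 128*s^3 + s^2*(432*c - 1088) + s*(-292*c^2 + 1308*c - 1384) - 280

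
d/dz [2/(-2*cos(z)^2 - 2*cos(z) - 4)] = -(2*cos(z) + 1)*sin(z)/(cos(z)^2 + cos(z) + 2)^2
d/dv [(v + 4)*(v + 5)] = 2*v + 9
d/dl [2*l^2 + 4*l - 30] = 4*l + 4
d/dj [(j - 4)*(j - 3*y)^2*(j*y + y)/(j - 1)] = y*(j - 3*y)*(-(j - 4)*(j + 1)*(j - 3*y) + (j - 1)*(2*(j - 4)*(j + 1) + (j - 4)*(j - 3*y) + (j + 1)*(j - 3*y)))/(j - 1)^2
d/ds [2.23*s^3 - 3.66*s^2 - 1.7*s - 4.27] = 6.69*s^2 - 7.32*s - 1.7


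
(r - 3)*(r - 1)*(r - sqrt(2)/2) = r^3 - 4*r^2 - sqrt(2)*r^2/2 + 2*sqrt(2)*r + 3*r - 3*sqrt(2)/2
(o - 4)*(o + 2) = o^2 - 2*o - 8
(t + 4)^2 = t^2 + 8*t + 16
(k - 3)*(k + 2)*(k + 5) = k^3 + 4*k^2 - 11*k - 30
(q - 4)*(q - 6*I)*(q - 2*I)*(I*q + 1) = I*q^4 + 9*q^3 - 4*I*q^3 - 36*q^2 - 20*I*q^2 - 12*q + 80*I*q + 48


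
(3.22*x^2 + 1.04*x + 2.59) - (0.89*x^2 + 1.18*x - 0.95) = 2.33*x^2 - 0.14*x + 3.54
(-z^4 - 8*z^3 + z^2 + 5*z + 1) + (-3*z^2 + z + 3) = -z^4 - 8*z^3 - 2*z^2 + 6*z + 4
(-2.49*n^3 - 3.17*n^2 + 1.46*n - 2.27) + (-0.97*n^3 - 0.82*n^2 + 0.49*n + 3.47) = -3.46*n^3 - 3.99*n^2 + 1.95*n + 1.2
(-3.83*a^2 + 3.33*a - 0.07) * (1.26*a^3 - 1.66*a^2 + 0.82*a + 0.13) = -4.8258*a^5 + 10.5536*a^4 - 8.7566*a^3 + 2.3489*a^2 + 0.3755*a - 0.0091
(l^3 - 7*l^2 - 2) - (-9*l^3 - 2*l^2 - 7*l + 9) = 10*l^3 - 5*l^2 + 7*l - 11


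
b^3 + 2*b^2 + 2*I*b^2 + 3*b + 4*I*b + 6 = (b + 2)*(b - I)*(b + 3*I)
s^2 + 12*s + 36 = (s + 6)^2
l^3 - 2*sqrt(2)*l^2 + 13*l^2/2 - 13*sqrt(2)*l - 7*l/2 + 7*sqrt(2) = (l - 1/2)*(l + 7)*(l - 2*sqrt(2))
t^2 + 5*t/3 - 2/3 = (t - 1/3)*(t + 2)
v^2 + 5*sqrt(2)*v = v*(v + 5*sqrt(2))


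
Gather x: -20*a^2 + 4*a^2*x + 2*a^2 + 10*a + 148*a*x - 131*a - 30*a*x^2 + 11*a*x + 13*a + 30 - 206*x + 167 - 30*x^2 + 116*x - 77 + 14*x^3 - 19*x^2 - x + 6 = -18*a^2 - 108*a + 14*x^3 + x^2*(-30*a - 49) + x*(4*a^2 + 159*a - 91) + 126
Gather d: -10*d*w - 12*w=-10*d*w - 12*w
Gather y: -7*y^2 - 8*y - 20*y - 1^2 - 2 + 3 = -7*y^2 - 28*y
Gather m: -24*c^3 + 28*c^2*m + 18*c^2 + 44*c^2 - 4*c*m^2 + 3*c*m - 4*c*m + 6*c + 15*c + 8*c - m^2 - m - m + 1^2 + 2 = -24*c^3 + 62*c^2 + 29*c + m^2*(-4*c - 1) + m*(28*c^2 - c - 2) + 3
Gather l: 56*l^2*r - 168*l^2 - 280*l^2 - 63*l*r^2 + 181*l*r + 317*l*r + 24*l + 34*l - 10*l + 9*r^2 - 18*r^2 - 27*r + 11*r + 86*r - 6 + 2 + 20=l^2*(56*r - 448) + l*(-63*r^2 + 498*r + 48) - 9*r^2 + 70*r + 16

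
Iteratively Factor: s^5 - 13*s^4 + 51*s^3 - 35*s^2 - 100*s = (s - 4)*(s^4 - 9*s^3 + 15*s^2 + 25*s) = (s - 5)*(s - 4)*(s^3 - 4*s^2 - 5*s) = (s - 5)*(s - 4)*(s + 1)*(s^2 - 5*s) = (s - 5)^2*(s - 4)*(s + 1)*(s)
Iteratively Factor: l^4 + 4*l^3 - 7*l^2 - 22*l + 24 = (l - 1)*(l^3 + 5*l^2 - 2*l - 24) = (l - 1)*(l + 4)*(l^2 + l - 6) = (l - 1)*(l + 3)*(l + 4)*(l - 2)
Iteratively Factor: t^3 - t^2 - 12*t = (t + 3)*(t^2 - 4*t) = (t - 4)*(t + 3)*(t)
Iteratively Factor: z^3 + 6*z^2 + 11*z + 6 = (z + 2)*(z^2 + 4*z + 3) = (z + 1)*(z + 2)*(z + 3)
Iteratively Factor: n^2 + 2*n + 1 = (n + 1)*(n + 1)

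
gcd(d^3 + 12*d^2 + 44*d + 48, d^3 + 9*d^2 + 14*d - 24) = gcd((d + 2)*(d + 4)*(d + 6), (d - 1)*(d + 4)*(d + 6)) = d^2 + 10*d + 24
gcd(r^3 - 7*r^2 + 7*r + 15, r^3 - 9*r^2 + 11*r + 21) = r^2 - 2*r - 3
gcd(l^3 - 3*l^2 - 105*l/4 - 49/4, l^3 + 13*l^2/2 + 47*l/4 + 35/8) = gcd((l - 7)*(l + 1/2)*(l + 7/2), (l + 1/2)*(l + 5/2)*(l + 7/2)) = l^2 + 4*l + 7/4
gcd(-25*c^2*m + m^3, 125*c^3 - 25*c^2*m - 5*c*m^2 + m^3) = 25*c^2 - m^2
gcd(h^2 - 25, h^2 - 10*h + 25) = h - 5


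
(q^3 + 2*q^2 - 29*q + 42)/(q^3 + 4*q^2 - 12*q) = (q^2 + 4*q - 21)/(q*(q + 6))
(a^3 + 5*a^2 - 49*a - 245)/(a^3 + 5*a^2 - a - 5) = (a^2 - 49)/(a^2 - 1)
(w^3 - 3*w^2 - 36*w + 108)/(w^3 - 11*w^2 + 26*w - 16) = (w^3 - 3*w^2 - 36*w + 108)/(w^3 - 11*w^2 + 26*w - 16)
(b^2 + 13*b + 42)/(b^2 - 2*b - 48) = (b + 7)/(b - 8)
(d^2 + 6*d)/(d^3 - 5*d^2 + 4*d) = (d + 6)/(d^2 - 5*d + 4)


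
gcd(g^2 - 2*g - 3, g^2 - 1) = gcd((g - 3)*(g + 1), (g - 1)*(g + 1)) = g + 1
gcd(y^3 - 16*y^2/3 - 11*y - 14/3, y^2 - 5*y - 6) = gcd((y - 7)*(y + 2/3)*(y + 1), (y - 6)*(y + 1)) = y + 1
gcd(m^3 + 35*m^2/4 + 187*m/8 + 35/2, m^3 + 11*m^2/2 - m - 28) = m^2 + 15*m/2 + 14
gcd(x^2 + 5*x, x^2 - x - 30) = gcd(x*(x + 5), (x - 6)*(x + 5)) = x + 5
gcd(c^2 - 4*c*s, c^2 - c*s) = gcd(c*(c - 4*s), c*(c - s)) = c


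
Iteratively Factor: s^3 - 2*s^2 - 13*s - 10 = (s + 2)*(s^2 - 4*s - 5) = (s - 5)*(s + 2)*(s + 1)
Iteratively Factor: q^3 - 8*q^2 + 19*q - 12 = (q - 1)*(q^2 - 7*q + 12) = (q - 3)*(q - 1)*(q - 4)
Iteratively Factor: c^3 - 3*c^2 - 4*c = (c + 1)*(c^2 - 4*c) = (c - 4)*(c + 1)*(c)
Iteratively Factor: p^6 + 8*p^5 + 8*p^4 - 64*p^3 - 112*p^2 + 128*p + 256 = (p - 2)*(p^5 + 10*p^4 + 28*p^3 - 8*p^2 - 128*p - 128) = (p - 2)*(p + 4)*(p^4 + 6*p^3 + 4*p^2 - 24*p - 32) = (p - 2)*(p + 2)*(p + 4)*(p^3 + 4*p^2 - 4*p - 16) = (p - 2)*(p + 2)*(p + 4)^2*(p^2 - 4) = (p - 2)*(p + 2)^2*(p + 4)^2*(p - 2)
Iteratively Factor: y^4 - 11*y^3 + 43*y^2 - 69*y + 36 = (y - 4)*(y^3 - 7*y^2 + 15*y - 9) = (y - 4)*(y - 3)*(y^2 - 4*y + 3) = (y - 4)*(y - 3)^2*(y - 1)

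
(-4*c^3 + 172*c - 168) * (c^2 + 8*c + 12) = -4*c^5 - 32*c^4 + 124*c^3 + 1208*c^2 + 720*c - 2016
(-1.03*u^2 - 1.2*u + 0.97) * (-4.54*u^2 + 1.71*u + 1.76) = 4.6762*u^4 + 3.6867*u^3 - 8.2686*u^2 - 0.4533*u + 1.7072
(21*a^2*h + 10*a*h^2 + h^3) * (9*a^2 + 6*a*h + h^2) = 189*a^4*h + 216*a^3*h^2 + 90*a^2*h^3 + 16*a*h^4 + h^5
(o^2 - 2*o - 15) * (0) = 0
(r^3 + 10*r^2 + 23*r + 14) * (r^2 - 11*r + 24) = r^5 - r^4 - 63*r^3 + r^2 + 398*r + 336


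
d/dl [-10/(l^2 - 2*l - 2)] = 20*(l - 1)/(-l^2 + 2*l + 2)^2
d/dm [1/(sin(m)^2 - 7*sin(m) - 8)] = (7 - 2*sin(m))*cos(m)/((sin(m) - 8)^2*(sin(m) + 1)^2)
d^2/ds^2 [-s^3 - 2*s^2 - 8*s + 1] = -6*s - 4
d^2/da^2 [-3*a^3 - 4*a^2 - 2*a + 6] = -18*a - 8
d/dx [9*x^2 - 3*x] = 18*x - 3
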